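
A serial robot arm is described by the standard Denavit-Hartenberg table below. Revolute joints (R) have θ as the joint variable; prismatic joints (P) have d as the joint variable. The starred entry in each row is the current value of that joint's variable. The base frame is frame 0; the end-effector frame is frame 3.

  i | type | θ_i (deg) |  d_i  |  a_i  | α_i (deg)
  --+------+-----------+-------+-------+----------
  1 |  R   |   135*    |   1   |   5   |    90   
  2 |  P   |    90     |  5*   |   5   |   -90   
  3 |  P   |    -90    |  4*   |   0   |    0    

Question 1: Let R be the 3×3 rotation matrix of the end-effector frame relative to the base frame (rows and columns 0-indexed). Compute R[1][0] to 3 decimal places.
0.707

End-effector x-axis (col 0 of R) = (0.7071,0.7071,0.0000)
R[1][0] = 0.7071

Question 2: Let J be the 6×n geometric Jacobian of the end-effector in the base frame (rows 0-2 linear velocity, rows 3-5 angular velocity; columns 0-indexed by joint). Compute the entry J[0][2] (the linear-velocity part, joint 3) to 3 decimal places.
prismatic axis z_2 = (0.7071,-0.7071,0.0000)
J_v[:, 2] = z_2; J_ω[:, 2] = (0,0,0)
entry J[0][2] = 0.7071

0.707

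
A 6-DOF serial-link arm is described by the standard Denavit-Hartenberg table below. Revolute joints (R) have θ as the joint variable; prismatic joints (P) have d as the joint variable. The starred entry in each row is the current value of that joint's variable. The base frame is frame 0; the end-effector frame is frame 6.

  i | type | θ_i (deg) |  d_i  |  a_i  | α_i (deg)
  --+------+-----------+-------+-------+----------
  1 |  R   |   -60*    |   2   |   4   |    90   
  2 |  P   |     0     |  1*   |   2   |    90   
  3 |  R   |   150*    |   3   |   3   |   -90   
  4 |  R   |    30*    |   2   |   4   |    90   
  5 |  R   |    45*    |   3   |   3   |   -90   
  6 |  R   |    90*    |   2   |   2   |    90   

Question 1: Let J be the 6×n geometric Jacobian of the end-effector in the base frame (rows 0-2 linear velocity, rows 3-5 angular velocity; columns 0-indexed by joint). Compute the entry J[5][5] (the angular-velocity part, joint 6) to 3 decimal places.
-0.354

axis z_5 = (0.8839,0.3062,-0.3536); lever o_n−o_5 = (2.6338,0.1124,1.0249)
cross product → J_v[:, 5] = (0.3536,-1.8371,-0.7071)
J_ω[:, 5] = z_5
entry J[5][5] = -0.3536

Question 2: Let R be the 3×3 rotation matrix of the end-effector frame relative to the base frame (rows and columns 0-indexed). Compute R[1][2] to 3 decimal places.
0.919

End-effector z-axis (col 2 of R) = (-0.1768,0.9186,0.3536)
R[1][2] = 0.9186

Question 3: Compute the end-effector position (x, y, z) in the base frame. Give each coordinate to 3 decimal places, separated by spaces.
after link 1: o_1 = (2.0000, -3.4641, 2.0000)
after link 2: o_2 = (2.1340, -5.6962, 2.0000)
after link 3: o_3 = (-0.4641, -4.1962, -1.0000)
after link 4: o_4 = (-2.4641, -0.7321, 1.0000)
after link 5: o_5 = (-4.2935, 2.7736, -0.5374)
after link 6: o_6 = (-1.6597, 2.8860, 0.4875)

-1.660 2.886 0.488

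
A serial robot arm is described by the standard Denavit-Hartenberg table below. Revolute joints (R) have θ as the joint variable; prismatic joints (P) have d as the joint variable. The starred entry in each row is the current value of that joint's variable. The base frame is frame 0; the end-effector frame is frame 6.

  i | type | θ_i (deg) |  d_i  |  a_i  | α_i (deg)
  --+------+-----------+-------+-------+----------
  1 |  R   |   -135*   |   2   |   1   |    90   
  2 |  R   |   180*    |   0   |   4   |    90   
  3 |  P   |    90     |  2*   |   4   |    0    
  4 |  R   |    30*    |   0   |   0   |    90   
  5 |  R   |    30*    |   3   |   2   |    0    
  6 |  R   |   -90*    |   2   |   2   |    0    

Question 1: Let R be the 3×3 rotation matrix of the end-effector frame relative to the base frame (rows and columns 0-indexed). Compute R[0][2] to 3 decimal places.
0.259

End-effector z-axis (col 2 of R) = (0.2588,0.9659,0.0000)
R[0][2] = 0.2588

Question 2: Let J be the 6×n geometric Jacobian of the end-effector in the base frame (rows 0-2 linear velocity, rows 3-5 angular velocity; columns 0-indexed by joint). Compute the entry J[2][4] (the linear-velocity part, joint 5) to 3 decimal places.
axis z_4 = (0.2588,0.9659,0.0000); lever o_n−o_4 = (-1.3449,5.5367,-0.7321)
cross product → J_v[:, 4] = (-0.7071,0.1895,2.7321)
J_ω[:, 4] = z_4
entry J[2][4] = 2.7321

2.732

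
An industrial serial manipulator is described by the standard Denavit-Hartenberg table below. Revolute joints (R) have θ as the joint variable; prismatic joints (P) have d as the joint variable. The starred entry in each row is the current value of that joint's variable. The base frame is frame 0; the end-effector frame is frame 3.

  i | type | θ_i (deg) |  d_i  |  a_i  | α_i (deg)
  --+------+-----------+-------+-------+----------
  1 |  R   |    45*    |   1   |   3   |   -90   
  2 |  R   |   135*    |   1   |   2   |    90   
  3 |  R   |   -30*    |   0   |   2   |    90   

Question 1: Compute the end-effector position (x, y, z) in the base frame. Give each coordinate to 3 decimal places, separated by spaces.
after link 1: o_1 = (2.1213, 2.1213, 1.0000)
after link 2: o_2 = (0.4142, 1.8284, -0.4142)
after link 3: o_3 = (0.2553, 0.2553, -1.6390)

0.255 0.255 -1.639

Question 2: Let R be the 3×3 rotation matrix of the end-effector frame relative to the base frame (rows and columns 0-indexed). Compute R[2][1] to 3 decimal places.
End-effector y-axis (col 1 of R) = (0.5000,0.5000,-0.7071)
R[2][1] = -0.7071

-0.707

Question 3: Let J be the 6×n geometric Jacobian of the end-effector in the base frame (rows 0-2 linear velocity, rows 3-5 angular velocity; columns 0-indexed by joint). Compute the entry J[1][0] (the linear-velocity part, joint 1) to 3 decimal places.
axis z_0 = ẑ; lever o_n−o_0 = (0.2553,0.2553,-1.6390)
cross product → J_v[:, 0] = (-0.2553,0.2553,0.0000)
J_ω[:, 0] = z_0
entry J[1][0] = 0.2553

0.255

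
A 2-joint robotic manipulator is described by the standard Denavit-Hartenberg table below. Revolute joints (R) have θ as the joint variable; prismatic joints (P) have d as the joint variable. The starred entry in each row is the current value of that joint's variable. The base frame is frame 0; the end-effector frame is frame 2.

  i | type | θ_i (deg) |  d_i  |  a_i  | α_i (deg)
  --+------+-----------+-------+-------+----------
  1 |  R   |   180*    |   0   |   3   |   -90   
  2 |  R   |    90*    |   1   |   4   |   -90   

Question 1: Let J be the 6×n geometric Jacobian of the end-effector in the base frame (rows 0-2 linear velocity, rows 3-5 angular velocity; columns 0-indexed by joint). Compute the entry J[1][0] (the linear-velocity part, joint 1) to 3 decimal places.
-3.000

axis z_0 = ẑ; lever o_n−o_0 = (-3.0000,-1.0000,-4.0000)
cross product → J_v[:, 0] = (1.0000,-3.0000,0.0000)
J_ω[:, 0] = z_0
entry J[1][0] = -3.0000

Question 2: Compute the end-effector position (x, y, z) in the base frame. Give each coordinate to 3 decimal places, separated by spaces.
-3.000 -1.000 -4.000

after link 1: o_1 = (-3.0000, 0.0000, 0.0000)
after link 2: o_2 = (-3.0000, -1.0000, -4.0000)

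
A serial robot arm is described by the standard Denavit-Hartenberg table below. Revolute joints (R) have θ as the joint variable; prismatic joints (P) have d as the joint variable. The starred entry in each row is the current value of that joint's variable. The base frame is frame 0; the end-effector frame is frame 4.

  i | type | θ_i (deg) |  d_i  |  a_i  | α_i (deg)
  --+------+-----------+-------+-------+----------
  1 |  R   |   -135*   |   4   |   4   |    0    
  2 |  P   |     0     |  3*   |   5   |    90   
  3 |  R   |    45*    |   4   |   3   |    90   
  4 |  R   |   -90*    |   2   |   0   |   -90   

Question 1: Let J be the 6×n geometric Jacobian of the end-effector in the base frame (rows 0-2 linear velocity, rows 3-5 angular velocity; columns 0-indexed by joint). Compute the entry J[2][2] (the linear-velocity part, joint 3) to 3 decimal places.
3.536

axis z_2 = (-0.7071,0.7071,0.0000); lever o_n−o_2 = (-5.3284,0.3284,0.7071)
cross product → J_v[:, 2] = (0.5000,0.5000,3.5355)
J_ω[:, 2] = z_2
entry J[2][2] = 3.5355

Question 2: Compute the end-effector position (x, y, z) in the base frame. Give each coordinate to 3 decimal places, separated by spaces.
-11.692 -6.036 7.707

after link 1: o_1 = (-2.8284, -2.8284, 4.0000)
after link 2: o_2 = (-6.3640, -6.3640, 7.0000)
after link 3: o_3 = (-10.6924, -5.0355, 9.1213)
after link 4: o_4 = (-11.6924, -6.0355, 7.7071)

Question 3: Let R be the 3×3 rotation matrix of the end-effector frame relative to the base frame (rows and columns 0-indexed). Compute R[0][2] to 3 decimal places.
-0.500

End-effector z-axis (col 2 of R) = (-0.5000,-0.5000,0.7071)
R[0][2] = -0.5000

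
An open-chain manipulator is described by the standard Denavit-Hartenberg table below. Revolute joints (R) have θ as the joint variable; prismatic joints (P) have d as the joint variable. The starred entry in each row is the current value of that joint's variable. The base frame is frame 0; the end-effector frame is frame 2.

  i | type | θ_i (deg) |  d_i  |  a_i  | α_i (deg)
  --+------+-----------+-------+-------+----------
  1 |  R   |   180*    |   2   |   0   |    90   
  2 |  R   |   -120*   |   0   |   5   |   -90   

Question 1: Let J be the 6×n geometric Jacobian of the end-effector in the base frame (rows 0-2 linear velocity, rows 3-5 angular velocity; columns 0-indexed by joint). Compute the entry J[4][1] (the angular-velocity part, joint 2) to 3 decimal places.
axis z_1 = (0.0000,1.0000,0.0000); lever o_n−o_1 = (2.5000,-0.0000,-4.3301)
cross product → J_v[:, 1] = (-4.3301,0.0000,-2.5000)
J_ω[:, 1] = z_1
entry J[4][1] = 1.0000

1.000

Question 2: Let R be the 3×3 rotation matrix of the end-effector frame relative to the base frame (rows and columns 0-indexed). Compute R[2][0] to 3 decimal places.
-0.866

End-effector x-axis (col 0 of R) = (0.5000,-0.0000,-0.8660)
R[2][0] = -0.8660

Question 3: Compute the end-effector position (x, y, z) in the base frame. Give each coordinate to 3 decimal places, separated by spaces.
2.500 -0.000 -2.330

after link 1: o_1 = (0.0000, 0.0000, 2.0000)
after link 2: o_2 = (2.5000, -0.0000, -2.3301)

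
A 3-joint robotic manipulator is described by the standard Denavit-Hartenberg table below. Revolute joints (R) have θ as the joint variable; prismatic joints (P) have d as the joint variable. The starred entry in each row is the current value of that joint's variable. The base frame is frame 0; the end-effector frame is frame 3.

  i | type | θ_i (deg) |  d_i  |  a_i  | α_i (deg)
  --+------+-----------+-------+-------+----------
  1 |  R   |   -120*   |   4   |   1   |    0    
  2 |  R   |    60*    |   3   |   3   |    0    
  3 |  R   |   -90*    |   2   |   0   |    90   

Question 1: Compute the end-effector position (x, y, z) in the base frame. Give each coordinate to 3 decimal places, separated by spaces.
after link 1: o_1 = (-0.5000, -0.8660, 4.0000)
after link 2: o_2 = (1.0000, -3.4641, 7.0000)
after link 3: o_3 = (1.0000, -3.4641, 9.0000)

1.000 -3.464 9.000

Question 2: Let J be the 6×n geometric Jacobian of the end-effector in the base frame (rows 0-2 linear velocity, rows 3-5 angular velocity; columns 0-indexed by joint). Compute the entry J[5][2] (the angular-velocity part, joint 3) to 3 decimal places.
1.000

axis z_2 = (0.0000,0.0000,1.0000); lever o_n−o_2 = (0.0000,0.0000,2.0000)
cross product → J_v[:, 2] = (0.0000,0.0000,0.0000)
J_ω[:, 2] = z_2
entry J[5][2] = 1.0000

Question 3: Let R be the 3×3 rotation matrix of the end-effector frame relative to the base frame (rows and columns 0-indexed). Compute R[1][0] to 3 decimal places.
End-effector x-axis (col 0 of R) = (-0.8660,-0.5000,0.0000)
R[1][0] = -0.5000

-0.500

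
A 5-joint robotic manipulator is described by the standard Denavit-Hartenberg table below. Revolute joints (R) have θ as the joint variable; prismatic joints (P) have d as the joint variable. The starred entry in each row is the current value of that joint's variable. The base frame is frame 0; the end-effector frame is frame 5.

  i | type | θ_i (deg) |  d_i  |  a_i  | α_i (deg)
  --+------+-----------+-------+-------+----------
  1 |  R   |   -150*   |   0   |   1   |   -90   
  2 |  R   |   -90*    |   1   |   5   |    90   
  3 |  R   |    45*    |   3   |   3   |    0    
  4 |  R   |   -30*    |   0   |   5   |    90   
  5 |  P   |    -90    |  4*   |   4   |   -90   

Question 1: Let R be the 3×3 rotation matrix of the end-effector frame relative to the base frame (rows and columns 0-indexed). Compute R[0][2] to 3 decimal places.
End-effector z-axis (col 2 of R) = (0.1294,-0.2241,0.9659)
R[0][2] = 0.1294

0.129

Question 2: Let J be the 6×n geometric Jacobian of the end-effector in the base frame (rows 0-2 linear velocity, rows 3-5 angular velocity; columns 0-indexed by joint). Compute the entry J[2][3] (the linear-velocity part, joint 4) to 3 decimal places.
2.570

axis z_3 = (0.8660,0.5000,0.0000); lever o_n−o_3 = (-4.7489,0.2253,5.8649)
cross product → J_v[:, 3] = (2.9325,-5.0792,2.5696)
J_ω[:, 3] = z_3
entry J[2][3] = 2.5696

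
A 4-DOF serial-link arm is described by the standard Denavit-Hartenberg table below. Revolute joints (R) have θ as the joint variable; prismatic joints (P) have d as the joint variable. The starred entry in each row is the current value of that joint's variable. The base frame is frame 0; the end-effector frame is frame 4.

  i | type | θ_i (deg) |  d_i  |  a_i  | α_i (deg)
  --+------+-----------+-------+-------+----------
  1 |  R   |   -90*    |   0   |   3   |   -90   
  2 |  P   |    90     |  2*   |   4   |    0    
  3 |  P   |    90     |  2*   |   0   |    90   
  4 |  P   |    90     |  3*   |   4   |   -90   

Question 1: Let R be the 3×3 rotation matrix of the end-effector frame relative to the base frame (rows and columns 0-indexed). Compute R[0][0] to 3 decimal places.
End-effector x-axis (col 0 of R) = (1.0000,0.0000,0.0000)
R[0][0] = 1.0000

1.000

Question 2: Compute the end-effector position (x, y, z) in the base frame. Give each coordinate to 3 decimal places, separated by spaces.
after link 1: o_1 = (0.0000, -3.0000, 0.0000)
after link 2: o_2 = (2.0000, -3.0000, -4.0000)
after link 3: o_3 = (4.0000, -3.0000, -4.0000)
after link 4: o_4 = (8.0000, -3.0000, -7.0000)

8.000 -3.000 -7.000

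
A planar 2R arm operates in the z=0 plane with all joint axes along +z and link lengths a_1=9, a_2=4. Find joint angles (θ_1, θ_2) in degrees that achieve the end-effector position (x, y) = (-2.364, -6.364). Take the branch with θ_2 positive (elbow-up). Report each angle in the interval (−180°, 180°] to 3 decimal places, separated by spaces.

-135.000 134.999

cos θ_2 = (46.0890−9²−4²)/(2·9·4) = -0.7071; θ_2 = 134.9992° (elbow-up)
β = atan2(-6.3640,-2.3640) = -110.3782°; ψ = atan2(2.8285,6.1716) = 24.6221°
θ_1 = β − ψ = -135.0004°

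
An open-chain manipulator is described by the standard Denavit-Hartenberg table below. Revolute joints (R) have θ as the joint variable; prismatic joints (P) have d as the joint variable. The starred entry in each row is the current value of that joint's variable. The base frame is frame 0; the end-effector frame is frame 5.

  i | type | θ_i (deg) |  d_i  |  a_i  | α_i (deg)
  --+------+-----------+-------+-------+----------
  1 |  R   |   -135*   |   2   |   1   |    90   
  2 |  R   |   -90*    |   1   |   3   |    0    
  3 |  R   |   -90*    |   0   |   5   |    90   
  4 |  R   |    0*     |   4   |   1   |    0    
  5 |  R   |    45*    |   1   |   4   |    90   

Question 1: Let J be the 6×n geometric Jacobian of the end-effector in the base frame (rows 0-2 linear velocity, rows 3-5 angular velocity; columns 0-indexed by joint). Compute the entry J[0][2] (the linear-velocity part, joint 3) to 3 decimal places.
3.536

axis z_2 = (-0.7071,0.7071,0.0000); lever o_n−o_2 = (4.2426,8.2426,5.0000)
cross product → J_v[:, 2] = (3.5355,3.5355,-8.8284)
J_ω[:, 2] = z_2
entry J[0][2] = 3.5355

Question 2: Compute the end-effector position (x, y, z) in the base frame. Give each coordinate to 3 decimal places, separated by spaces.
2.828 8.243 4.000

after link 1: o_1 = (-0.7071, -0.7071, 2.0000)
after link 2: o_2 = (-1.4142, -0.0000, -1.0000)
after link 3: o_3 = (2.1213, 3.5355, -1.0000)
after link 4: o_4 = (2.8284, 4.2426, 3.0000)
after link 5: o_5 = (2.8284, 8.2426, 4.0000)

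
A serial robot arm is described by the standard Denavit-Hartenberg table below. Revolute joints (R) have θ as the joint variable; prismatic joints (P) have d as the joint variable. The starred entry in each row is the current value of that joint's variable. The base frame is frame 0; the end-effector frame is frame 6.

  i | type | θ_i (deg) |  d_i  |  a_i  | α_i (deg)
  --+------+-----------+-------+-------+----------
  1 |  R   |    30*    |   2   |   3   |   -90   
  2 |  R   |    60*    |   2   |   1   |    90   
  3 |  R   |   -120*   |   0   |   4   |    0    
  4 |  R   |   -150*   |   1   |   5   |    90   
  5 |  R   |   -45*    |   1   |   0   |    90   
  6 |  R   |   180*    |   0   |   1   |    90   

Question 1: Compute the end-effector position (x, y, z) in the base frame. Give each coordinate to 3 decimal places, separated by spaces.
after link 1: o_1 = (2.5981, 1.5000, 2.0000)
after link 2: o_2 = (2.0311, 3.4821, 1.1340)
after link 3: o_3 = (2.8971, -0.0179, 2.8660)
after link 4: o_4 = (1.1471, 4.7452, 3.3660)
after link 5: o_5 = (1.5801, 4.9952, 2.5000)
after link 6: o_6 = (2.4640, 4.6890, 2.8536)

2.464 4.689 2.854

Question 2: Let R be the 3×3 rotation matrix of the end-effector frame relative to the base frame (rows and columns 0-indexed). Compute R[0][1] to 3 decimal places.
-0.177

End-effector y-axis (col 1 of R) = (-0.1768,-0.9186,-0.3536)
R[0][1] = -0.1768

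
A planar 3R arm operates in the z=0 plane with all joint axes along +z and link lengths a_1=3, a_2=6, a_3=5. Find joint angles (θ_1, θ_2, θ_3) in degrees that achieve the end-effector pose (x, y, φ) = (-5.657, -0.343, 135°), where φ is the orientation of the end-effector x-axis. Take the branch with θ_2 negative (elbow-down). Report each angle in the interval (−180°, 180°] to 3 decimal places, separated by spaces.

-12.351 -135.001 -77.648

wrist centre = target − a_3·(cos φ, sin φ) = (-2.1215, -3.8785)
cos θ_2 = (19.5436−3²−6²)/(2·3·6) = -0.7071; θ_2 = -135.0012° (elbow-down)
β = atan2(-3.8785,-2.1215) = -118.6776°; ψ = atan2(-4.2426,-1.2427) = -106.3263°
θ_1 = β − ψ = -12.3513°
θ_3 = φ − θ_1 − θ_2 = -77.6476° (wrapped to (-180°,180°])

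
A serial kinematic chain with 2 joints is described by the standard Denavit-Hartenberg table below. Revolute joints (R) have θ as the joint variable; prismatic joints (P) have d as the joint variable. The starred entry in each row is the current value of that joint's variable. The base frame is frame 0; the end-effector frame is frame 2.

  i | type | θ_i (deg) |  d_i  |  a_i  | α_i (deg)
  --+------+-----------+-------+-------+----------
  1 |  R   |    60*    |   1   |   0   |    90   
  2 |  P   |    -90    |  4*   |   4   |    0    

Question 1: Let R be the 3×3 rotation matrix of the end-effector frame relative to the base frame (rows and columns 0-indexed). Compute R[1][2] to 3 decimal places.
-0.500

End-effector z-axis (col 2 of R) = (0.8660,-0.5000,0.0000)
R[1][2] = -0.5000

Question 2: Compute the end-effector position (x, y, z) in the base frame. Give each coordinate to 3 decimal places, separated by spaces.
after link 1: o_1 = (0.0000, 0.0000, 1.0000)
after link 2: o_2 = (3.4641, -2.0000, -3.0000)

3.464 -2.000 -3.000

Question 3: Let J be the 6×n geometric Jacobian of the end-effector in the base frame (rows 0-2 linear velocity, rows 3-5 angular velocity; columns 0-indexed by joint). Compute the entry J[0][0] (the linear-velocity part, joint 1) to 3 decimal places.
2.000

axis z_0 = ẑ; lever o_n−o_0 = (3.4641,-2.0000,-3.0000)
cross product → J_v[:, 0] = (2.0000,3.4641,-0.0000)
J_ω[:, 0] = z_0
entry J[0][0] = 2.0000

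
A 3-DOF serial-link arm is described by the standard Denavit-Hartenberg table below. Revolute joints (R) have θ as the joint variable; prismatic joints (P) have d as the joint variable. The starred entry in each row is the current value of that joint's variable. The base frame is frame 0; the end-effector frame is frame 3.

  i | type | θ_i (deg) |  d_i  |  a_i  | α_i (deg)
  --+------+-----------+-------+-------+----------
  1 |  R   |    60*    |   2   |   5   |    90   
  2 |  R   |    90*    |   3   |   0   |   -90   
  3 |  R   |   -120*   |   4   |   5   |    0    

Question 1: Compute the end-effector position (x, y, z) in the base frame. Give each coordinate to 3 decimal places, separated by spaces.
after link 1: o_1 = (2.5000, 4.3301, 2.0000)
after link 2: o_2 = (5.0981, 2.8301, 2.0000)
after link 3: o_3 = (6.8481, -2.7990, -0.5000)

6.848 -2.799 -0.500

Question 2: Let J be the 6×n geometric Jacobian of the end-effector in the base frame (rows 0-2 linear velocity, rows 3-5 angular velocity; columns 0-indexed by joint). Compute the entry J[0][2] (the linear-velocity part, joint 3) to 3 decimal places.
2.165

axis z_2 = (-0.5000,-0.8660,0.0000); lever o_n−o_2 = (1.7500,-5.6292,-2.5000)
cross product → J_v[:, 2] = (2.1651,-1.2500,4.3301)
J_ω[:, 2] = z_2
entry J[0][2] = 2.1651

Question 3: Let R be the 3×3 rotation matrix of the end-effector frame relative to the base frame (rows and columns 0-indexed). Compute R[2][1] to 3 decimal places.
End-effector y-axis (col 1 of R) = (0.4330,-0.2500,0.8660)
R[2][1] = 0.8660

0.866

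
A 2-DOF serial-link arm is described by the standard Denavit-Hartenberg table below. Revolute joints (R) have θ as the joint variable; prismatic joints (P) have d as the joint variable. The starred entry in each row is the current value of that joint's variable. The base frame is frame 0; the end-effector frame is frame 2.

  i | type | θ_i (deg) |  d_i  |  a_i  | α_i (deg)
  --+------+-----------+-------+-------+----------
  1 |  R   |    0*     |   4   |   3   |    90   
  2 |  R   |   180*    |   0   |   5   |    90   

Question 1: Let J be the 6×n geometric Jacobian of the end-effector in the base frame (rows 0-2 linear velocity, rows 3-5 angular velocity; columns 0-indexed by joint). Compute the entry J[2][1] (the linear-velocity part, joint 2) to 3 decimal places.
-5.000

axis z_1 = (0.0000,-1.0000,0.0000); lever o_n−o_1 = (-5.0000,0.0000,0.0000)
cross product → J_v[:, 1] = (-0.0000,-0.0000,-5.0000)
J_ω[:, 1] = z_1
entry J[2][1] = -5.0000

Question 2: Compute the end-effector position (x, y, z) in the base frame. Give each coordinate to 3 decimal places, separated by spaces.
after link 1: o_1 = (3.0000, 0.0000, 4.0000)
after link 2: o_2 = (-2.0000, 0.0000, 4.0000)

-2.000 0.000 4.000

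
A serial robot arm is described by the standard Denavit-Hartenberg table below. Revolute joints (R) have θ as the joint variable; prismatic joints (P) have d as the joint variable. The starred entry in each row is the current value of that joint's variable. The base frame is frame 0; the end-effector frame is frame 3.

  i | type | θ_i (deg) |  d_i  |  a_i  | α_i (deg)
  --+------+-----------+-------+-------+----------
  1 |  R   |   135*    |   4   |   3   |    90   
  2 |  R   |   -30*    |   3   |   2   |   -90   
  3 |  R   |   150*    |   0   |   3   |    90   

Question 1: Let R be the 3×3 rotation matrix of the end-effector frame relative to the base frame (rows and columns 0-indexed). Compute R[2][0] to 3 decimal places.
End-effector x-axis (col 0 of R) = (0.1768,-0.8839,0.4330)
R[2][0] = 0.4330

0.433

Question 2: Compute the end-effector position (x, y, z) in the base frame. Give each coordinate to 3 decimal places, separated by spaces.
after link 1: o_1 = (-2.1213, 2.1213, 4.0000)
after link 2: o_2 = (-1.2247, 5.4674, 3.0000)
after link 3: o_3 = (-0.6944, 2.8157, 4.2990)

-0.694 2.816 4.299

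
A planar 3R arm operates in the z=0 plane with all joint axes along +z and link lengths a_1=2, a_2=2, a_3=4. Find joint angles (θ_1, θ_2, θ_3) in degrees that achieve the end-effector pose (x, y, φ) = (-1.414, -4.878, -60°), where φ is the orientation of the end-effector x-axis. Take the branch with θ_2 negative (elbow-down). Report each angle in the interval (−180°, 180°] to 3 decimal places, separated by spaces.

-134.991 -45.024 120.015

wrist centre = target − a_3·(cos φ, sin φ) = (-3.4140, -1.4139)
cos θ_2 = (13.6545−2²−2²)/(2·2·2) = 0.7068; θ_2 = -45.0238° (elbow-down)
β = atan2(-1.4139,-3.4140) = -157.5032°; ψ = atan2(-1.4148,3.4136) = -22.5119°
θ_1 = β − ψ = -134.9914°
θ_3 = φ − θ_1 − θ_2 = 120.0151° (wrapped to (-180°,180°])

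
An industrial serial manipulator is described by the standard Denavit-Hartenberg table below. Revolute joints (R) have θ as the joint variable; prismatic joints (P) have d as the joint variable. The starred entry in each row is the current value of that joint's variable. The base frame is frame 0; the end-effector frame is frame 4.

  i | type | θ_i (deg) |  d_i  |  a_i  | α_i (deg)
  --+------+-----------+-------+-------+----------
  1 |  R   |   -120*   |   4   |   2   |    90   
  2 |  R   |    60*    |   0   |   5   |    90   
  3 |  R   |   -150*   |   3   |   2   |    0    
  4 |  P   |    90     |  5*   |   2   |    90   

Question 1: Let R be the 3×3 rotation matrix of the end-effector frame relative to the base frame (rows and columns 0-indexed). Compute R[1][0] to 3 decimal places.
End-effector x-axis (col 0 of R) = (0.6250,-0.6495,0.4330)
R[1][0] = -0.6495

-0.650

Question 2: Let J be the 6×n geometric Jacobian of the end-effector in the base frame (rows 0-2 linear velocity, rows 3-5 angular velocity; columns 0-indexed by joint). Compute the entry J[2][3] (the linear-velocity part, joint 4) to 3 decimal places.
prismatic axis z_3 = (-0.4330,-0.7500,-0.5000)
J_v[:, 3] = z_3; J_ω[:, 3] = (0,0,0)
entry J[2][3] = -0.5000

-0.500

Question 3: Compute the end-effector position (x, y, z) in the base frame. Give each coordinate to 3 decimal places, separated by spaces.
-3.165 -10.946 3.696

after link 1: o_1 = (-1.0000, -1.7321, 4.0000)
after link 2: o_2 = (-2.2500, -3.8971, 8.3301)
after link 3: o_3 = (-2.2500, -5.8971, 5.3301)
after link 4: o_4 = (-3.1651, -10.9462, 3.6962)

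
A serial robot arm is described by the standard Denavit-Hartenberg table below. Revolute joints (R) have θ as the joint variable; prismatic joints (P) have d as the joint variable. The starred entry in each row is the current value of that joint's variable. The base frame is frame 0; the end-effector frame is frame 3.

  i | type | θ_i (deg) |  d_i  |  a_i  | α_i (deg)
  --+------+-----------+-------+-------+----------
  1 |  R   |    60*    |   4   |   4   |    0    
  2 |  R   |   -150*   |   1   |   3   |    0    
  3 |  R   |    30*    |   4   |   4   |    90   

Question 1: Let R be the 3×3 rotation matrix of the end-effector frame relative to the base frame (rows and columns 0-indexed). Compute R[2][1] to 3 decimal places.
1.000

End-effector y-axis (col 1 of R) = (0.0000,0.0000,1.0000)
R[2][1] = 1.0000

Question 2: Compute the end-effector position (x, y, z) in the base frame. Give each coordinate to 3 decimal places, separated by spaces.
after link 1: o_1 = (2.0000, 3.4641, 4.0000)
after link 2: o_2 = (2.0000, 0.4641, 5.0000)
after link 3: o_3 = (4.0000, -3.0000, 9.0000)

4.000 -3.000 9.000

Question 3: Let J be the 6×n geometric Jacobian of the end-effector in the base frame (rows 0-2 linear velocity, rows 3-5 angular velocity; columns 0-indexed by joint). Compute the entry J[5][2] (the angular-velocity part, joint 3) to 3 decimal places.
1.000

axis z_2 = (0.0000,0.0000,1.0000); lever o_n−o_2 = (2.0000,-3.4641,4.0000)
cross product → J_v[:, 2] = (3.4641,2.0000,-0.0000)
J_ω[:, 2] = z_2
entry J[5][2] = 1.0000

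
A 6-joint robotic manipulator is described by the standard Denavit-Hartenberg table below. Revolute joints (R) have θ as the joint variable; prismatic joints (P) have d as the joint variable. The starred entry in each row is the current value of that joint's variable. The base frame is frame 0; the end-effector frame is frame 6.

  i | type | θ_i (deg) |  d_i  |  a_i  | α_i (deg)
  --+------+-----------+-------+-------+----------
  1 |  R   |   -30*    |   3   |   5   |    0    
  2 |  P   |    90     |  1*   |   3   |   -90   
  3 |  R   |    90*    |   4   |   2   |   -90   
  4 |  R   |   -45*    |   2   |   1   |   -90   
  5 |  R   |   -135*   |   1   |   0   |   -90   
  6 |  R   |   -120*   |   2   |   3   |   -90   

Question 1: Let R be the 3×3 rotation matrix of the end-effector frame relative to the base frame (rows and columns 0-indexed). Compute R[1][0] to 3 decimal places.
End-effector x-axis (col 0 of R) = (0.4906,0.1250,-0.8624)
R[1][0] = 0.1250

0.125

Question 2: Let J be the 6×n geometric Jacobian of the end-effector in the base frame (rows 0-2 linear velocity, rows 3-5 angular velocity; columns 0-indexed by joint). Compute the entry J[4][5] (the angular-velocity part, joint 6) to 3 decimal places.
axis z_5 = (-0.7866,-0.3624,-0.5000); lever o_n−o_5 = (-0.1013,-0.3497,-3.5871)
cross product → J_v[:, 5] = (1.1250,-2.7708,0.2384)
J_ω[:, 5] = z_5
entry J[4][5] = -0.3624

-0.362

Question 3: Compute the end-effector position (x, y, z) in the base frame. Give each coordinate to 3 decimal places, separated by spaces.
after link 1: o_1 = (4.3301, -2.5000, 3.0000)
after link 2: o_2 = (5.8301, 0.0981, 4.0000)
after link 3: o_3 = (2.3660, 2.0981, 2.0000)
after link 4: o_4 = (0.7537, 0.7196, 1.2929)
after link 5: o_5 = (1.3660, 0.3660, 0.5858)
after link 6: o_6 = (1.2647, 0.0163, -3.0013)

1.265 0.016 -3.001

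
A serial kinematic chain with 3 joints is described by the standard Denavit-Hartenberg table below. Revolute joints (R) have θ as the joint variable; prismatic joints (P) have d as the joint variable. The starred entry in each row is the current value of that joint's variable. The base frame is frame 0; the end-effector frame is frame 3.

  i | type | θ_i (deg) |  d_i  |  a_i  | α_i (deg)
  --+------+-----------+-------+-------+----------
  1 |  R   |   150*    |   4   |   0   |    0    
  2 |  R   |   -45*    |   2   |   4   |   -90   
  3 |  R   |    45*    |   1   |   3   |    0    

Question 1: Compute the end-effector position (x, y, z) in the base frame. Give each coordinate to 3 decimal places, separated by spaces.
-2.550 5.654 3.879

after link 1: o_1 = (0.0000, 0.0000, 4.0000)
after link 2: o_2 = (-1.0353, 3.8637, 6.0000)
after link 3: o_3 = (-2.5502, 5.6539, 3.8787)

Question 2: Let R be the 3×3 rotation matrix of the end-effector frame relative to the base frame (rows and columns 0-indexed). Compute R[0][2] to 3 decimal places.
End-effector z-axis (col 2 of R) = (-0.9659,-0.2588,0.0000)
R[0][2] = -0.9659

-0.966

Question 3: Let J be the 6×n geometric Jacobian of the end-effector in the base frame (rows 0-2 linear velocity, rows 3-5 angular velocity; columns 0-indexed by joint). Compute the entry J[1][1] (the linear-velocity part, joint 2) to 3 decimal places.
-2.550

axis z_1 = (0.0000,0.0000,1.0000); lever o_n−o_1 = (-2.5502,5.6539,-0.1213)
cross product → J_v[:, 1] = (-5.6539,-2.5502,0.0000)
J_ω[:, 1] = z_1
entry J[1][1] = -2.5502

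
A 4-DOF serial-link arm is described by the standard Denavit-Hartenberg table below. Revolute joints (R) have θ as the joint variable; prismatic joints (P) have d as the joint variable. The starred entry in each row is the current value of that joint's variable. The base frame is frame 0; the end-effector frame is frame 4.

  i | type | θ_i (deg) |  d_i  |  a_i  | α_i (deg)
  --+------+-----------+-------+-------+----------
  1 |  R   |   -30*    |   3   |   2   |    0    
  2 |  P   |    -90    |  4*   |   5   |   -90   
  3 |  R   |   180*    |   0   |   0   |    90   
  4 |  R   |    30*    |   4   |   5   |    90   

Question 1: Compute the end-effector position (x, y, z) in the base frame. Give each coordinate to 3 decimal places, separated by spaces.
after link 1: o_1 = (1.7321, -1.0000, 3.0000)
after link 2: o_2 = (-0.7679, -5.3301, 7.0000)
after link 3: o_3 = (-0.7679, -5.3301, 7.0000)
after link 4: o_4 = (3.5622, -2.8301, 3.0000)

3.562 -2.830 3.000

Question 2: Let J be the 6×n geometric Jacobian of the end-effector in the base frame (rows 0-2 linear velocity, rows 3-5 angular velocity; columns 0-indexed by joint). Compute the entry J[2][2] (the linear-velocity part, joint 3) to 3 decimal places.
axis z_2 = (0.8660,-0.5000,0.0000); lever o_n−o_2 = (4.3301,2.5000,-4.0000)
cross product → J_v[:, 2] = (2.0000,3.4641,4.3301)
J_ω[:, 2] = z_2
entry J[2][2] = 4.3301

4.330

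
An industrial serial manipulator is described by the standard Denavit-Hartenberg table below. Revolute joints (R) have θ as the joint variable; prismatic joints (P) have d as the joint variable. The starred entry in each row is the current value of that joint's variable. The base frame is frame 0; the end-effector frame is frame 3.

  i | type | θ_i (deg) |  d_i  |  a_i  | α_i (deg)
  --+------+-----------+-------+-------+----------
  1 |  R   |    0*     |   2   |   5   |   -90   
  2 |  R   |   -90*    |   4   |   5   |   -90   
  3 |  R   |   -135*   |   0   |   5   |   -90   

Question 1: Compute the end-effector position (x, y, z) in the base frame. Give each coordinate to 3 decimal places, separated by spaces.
after link 1: o_1 = (5.0000, 0.0000, 2.0000)
after link 2: o_2 = (5.0000, 4.0000, 7.0000)
after link 3: o_3 = (5.0000, 7.5355, 3.4645)

5.000 7.536 3.464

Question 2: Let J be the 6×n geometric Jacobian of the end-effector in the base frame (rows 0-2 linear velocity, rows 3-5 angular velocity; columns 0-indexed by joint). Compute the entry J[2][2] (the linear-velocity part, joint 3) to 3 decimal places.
axis z_2 = (1.0000,0.0000,-0.0000); lever o_n−o_2 = (0.0000,3.5355,-3.5355)
cross product → J_v[:, 2] = (0.0000,3.5355,3.5355)
J_ω[:, 2] = z_2
entry J[2][2] = 3.5355

3.536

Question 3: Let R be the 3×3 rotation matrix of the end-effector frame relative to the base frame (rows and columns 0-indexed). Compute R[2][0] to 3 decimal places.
End-effector x-axis (col 0 of R) = (-0.0000,0.7071,-0.7071)
R[2][0] = -0.7071

-0.707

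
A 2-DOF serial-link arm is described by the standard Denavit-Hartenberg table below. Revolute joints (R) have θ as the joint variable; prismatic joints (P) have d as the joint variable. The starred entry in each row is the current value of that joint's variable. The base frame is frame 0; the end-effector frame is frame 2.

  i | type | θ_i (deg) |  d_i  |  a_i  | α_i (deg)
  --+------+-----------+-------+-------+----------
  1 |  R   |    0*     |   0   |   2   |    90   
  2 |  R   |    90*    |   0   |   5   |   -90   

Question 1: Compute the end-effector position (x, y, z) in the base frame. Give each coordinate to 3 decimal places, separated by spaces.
after link 1: o_1 = (2.0000, 0.0000, 0.0000)
after link 2: o_2 = (2.0000, 0.0000, 5.0000)

2.000 0.000 5.000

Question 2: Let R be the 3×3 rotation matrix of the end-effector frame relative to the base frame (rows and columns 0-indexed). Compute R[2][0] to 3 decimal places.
End-effector x-axis (col 0 of R) = (0.0000,0.0000,1.0000)
R[2][0] = 1.0000

1.000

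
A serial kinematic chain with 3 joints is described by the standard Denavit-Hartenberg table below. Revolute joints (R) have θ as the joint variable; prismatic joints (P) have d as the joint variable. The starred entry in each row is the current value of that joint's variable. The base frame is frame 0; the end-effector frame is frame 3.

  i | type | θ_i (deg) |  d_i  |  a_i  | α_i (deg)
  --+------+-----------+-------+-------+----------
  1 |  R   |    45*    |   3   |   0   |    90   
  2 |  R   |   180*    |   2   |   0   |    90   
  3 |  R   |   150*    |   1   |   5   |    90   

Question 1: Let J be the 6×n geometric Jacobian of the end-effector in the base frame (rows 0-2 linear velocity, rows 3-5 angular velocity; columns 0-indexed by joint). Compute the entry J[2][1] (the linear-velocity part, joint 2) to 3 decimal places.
4.330

axis z_1 = (0.7071,-0.7071,0.0000); lever o_n−o_1 = (6.2438,-0.1201,1.0000)
cross product → J_v[:, 1] = (-0.7071,-0.7071,4.3301)
J_ω[:, 1] = z_1
entry J[2][1] = 4.3301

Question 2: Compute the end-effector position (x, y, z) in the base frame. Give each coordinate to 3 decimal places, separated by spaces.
6.244 -0.120 4.000

after link 1: o_1 = (0.0000, 0.0000, 3.0000)
after link 2: o_2 = (1.4142, -1.4142, 3.0000)
after link 3: o_3 = (6.2438, -0.1201, 4.0000)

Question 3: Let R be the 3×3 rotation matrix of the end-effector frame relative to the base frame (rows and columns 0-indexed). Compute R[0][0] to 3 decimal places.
End-effector x-axis (col 0 of R) = (0.9659,0.2588,-0.0000)
R[0][0] = 0.9659

0.966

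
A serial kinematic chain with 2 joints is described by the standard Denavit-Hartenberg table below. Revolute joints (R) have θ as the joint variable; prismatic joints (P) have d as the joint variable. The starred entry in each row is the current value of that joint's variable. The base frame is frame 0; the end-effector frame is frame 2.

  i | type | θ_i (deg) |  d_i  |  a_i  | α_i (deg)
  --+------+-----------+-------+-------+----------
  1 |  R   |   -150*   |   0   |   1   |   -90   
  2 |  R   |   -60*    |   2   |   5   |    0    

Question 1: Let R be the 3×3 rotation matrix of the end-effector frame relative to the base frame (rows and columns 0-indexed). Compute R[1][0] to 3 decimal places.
End-effector x-axis (col 0 of R) = (-0.4330,-0.2500,0.8660)
R[1][0] = -0.2500

-0.250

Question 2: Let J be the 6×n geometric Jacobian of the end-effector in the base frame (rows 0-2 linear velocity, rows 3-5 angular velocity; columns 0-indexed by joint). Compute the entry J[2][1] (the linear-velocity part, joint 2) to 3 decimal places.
-2.500

axis z_1 = (0.5000,-0.8660,0.0000); lever o_n−o_1 = (-1.1651,-2.9821,4.3301)
cross product → J_v[:, 1] = (-3.7500,-2.1651,-2.5000)
J_ω[:, 1] = z_1
entry J[2][1] = -2.5000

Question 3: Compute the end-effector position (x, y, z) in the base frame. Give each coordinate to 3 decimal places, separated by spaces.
-2.031 -3.482 4.330

after link 1: o_1 = (-0.8660, -0.5000, 0.0000)
after link 2: o_2 = (-2.0311, -3.4821, 4.3301)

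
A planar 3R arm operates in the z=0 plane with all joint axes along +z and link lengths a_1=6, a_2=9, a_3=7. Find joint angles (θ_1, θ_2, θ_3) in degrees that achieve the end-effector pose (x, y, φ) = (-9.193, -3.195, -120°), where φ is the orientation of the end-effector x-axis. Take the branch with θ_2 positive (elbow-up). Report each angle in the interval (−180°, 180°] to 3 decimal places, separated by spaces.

wrist centre = target − a_3·(cos φ, sin φ) = (-5.6930, 2.8672)
cos θ_2 = (40.6310−6²−9²)/(2·6·9) = -0.7071; θ_2 = 135.0011° (elbow-up)
β = atan2(2.8672,-5.6930) = 153.2687°; ψ = atan2(6.3638,-0.3641) = 93.2744°
θ_1 = β − ψ = 59.9943°
θ_3 = φ − θ_1 − θ_2 = 45.0046° (wrapped to (-180°,180°])

59.994 135.001 45.005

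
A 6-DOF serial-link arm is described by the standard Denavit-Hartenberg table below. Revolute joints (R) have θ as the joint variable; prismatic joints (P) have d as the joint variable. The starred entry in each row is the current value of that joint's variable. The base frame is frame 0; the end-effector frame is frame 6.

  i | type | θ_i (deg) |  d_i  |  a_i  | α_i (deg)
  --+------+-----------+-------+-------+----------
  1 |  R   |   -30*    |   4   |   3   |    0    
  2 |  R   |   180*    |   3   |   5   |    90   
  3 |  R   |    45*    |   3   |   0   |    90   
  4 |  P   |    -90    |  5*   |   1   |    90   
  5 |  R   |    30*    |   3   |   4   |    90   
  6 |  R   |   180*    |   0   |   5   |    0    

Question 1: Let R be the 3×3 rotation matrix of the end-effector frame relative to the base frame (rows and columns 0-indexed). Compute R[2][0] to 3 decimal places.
0.354

End-effector x-axis (col 0 of R) = (0.7392,0.5732,0.3536)
R[2][0] = 0.3536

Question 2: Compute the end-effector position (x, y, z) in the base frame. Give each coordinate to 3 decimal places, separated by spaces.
after link 1: o_1 = (2.5981, -1.5000, 4.0000)
after link 2: o_2 = (-1.7321, 1.0000, 7.0000)
after link 3: o_3 = (-0.2321, 3.5981, 7.0000)
after link 4: o_4 = (-3.7939, 4.4998, 3.4645)
after link 5: o_5 = (-4.9136, 1.1463, -0.0711)
after link 6: o_6 = (-1.2176, 4.0124, 1.6967)

-1.218 4.012 1.697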